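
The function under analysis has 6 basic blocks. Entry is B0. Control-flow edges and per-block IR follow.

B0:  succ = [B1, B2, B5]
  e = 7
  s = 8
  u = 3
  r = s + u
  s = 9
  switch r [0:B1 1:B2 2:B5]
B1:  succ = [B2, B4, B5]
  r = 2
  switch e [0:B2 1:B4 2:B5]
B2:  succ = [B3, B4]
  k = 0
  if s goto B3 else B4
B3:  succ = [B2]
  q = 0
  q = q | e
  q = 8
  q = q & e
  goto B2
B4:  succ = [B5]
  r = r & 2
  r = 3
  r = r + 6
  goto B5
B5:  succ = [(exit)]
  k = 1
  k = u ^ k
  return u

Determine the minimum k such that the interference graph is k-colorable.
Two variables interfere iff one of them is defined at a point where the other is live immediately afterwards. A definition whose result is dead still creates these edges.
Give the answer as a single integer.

Per-block:
  B0: {e,r,s,u} / ∅
  B1: {r} / {e}
  B2: {k} / {s}
  B3: {q} / {e}
  B4: {r} / {r}
  B5: {k} / {u}

Live sets:
  B0 li=∅ lo={e,r,s,u}
  B1 li={e,s,u} lo={e,r,s,u}
  B2 li={e,r,s,u} lo={e,r,s,u}
  B3 li={e,r,s,u} lo={e,r,s,u}
  B4 li={r,u} lo={u}
  B5 li={u} lo=∅

Interference:
  e↔{k,q,r,s,u}
  k↔{e,r,s,u}
  q↔{e,r,s,u}
  r↔{e,k,q,s,u}
  s↔{e,k,q,r,u}
  u↔{e,k,q,r,s}

Registers:
  clique {e,k,r,s,u} ⇒ need ≥ 5
  assign e→c0 k→c4 q→c4 r→c1 s→c2 u→c3 — no edge inside a register ⇒ χ ≤ 5
  χ = 5

Answer: 5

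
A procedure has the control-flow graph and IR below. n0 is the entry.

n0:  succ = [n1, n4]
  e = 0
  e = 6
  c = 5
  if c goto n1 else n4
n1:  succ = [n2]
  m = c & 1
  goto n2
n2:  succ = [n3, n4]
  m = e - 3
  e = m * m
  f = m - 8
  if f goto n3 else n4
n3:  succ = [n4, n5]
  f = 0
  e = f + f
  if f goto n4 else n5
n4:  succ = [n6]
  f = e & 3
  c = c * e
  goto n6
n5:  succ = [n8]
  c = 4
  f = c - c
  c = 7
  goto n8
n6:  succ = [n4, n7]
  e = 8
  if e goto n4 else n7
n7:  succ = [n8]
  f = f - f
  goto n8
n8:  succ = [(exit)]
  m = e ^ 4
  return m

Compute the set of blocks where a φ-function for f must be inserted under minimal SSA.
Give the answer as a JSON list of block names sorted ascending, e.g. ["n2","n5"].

Answer: ["n4", "n8"]

Analysis:
idom tree: n1←n0 n2←n1 n3←n2 n4←n0 n5←n3 n6←n4 n7←n6 n8←n0
Dom at joins:
  n4: preds {n0,n2,n3,n6}: {n0} ∩ {n0,n1,n2} ∩ {n0,n1,n2,n3} ∩ {n0,n4,n6} = {n0}; idom=n0
  n8: preds {n5,n7}: {n0,n1,n2,n3,n5} ∩ {n0,n4,n6,n7} = {n0}; idom=n0

Frontier:
  n4←n0: walk · to n0
  n4←n2: walk n2→n1 to n0
  n4←n3: walk n3→n2→n1 to n0
  n4←n6: walk n6→n4 to n0
  n8←n5: walk n5→n3→n2→n1 to n0
  n8←n7: walk n7→n6→n4 to n0
  n0 → ∅
  n1 → {n4,n8}
  n2 → {n4,n8}
  n3 → {n4,n8}
  n4 → {n4,n8}
  n5 → {n8}
  n6 → {n4,n8}
  n7 → {n8}
  n8 → ∅

φ for f: defs {n2,n3,n4,n5,n7}
  DF⁺ = {n4,n8}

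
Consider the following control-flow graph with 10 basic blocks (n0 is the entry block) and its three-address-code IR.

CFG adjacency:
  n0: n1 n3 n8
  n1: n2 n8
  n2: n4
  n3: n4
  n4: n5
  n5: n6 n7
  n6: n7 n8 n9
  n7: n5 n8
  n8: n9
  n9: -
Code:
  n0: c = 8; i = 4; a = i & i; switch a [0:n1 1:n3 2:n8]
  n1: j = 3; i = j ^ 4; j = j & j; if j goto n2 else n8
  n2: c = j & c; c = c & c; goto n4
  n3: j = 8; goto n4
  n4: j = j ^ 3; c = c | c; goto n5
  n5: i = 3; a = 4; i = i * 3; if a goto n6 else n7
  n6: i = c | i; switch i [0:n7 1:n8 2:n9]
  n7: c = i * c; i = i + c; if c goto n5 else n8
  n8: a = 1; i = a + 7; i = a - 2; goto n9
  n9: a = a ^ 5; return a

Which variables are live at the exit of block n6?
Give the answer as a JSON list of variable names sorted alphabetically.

Block summaries:
  n0: def={a,c,i} ue=∅
  n1: def={i,j} ue=∅
  n2: def={c} ue={c,j}
  n3: def={j} ue=∅
  n4: def={c,j} ue={c,j}
  n5: def={a,i} ue=∅
  n6: def={i} ue={c,i}
  n7: def={c,i} ue={c,i}
  n8: def={a,i} ue=∅
  n9: def={a} ue={a}

Liveness:
  n0 li=∅ lo={c}
  n1 li={c} lo={c,j}
  n2 li={c,j} lo={c,j}
  n3 li={c} lo={c,j}
  n4 li={c,j} lo={c}
  n5 li={c} lo={a,c,i}
  n6 li={a,c,i} lo={a,c,i}
  n7 li={c,i} lo={c}
  n8 li=∅ lo={a}
  n9 li={a} lo=∅

live-out(n6) = ["a", "c", "i"]

Answer: ["a", "c", "i"]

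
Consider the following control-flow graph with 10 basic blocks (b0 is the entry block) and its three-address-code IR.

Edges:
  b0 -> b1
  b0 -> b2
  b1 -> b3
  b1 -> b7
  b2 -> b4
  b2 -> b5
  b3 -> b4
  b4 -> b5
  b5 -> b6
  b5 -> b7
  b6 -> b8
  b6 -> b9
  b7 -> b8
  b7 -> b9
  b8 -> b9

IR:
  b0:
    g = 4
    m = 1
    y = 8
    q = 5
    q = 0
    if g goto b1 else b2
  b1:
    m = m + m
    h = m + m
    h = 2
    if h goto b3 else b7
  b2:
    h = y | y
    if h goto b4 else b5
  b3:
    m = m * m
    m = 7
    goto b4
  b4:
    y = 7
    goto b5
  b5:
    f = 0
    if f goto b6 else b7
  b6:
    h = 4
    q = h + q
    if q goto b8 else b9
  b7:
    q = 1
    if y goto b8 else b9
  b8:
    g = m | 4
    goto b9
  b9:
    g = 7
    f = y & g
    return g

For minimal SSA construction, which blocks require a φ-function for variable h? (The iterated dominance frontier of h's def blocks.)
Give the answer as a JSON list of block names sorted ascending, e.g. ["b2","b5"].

idom tree: b1←b0 b2←b0 b3←b1 b4←b0 b5←b0 b6←b5 b7←b0 b8←b0 b9←b0
Dom at joins:
  b4: preds {b2,b3}: {b0,b2} ∩ {b0,b1,b3} = {b0}; idom=b0
  b5: preds {b2,b4}: {b0,b2} ∩ {b0,b4} = {b0}; idom=b0
  b7: preds {b1,b5}: {b0,b1} ∩ {b0,b5} = {b0}; idom=b0
  b8: preds {b6,b7}: {b0,b5,b6} ∩ {b0,b7} = {b0}; idom=b0
  b9: preds {b6,b7,b8}: {b0,b5,b6} ∩ {b0,b7} ∩ {b0,b8} = {b0}; idom=b0

DF walk-up:
  b4←b2: walk b2 to b0
  b4←b3: walk b3→b1 to b0
  b5←b2: walk b2 to b0
  b5←b4: walk b4 to b0
  b7←b1: walk b1 to b0
  b7←b5: walk b5 to b0
  b8←b6: walk b6→b5 to b0
  b8←b7: walk b7 to b0
  b9←b6: walk b6→b5 to b0
  b9←b7: walk b7 to b0
  b9←b8: walk b8 to b0
  b0 → ∅
  b1 → {b4,b7}
  b2 → {b4,b5}
  b3 → {b4}
  b4 → {b5}
  b5 → {b7,b8,b9}
  b6 → {b8,b9}
  b7 → {b8,b9}
  b8 → {b9}
  b9 → ∅

φ for h: defs {b1,b2,b6}
  DF⁺ = {b4,b5,b7,b8,b9}

Answer: ["b4", "b5", "b7", "b8", "b9"]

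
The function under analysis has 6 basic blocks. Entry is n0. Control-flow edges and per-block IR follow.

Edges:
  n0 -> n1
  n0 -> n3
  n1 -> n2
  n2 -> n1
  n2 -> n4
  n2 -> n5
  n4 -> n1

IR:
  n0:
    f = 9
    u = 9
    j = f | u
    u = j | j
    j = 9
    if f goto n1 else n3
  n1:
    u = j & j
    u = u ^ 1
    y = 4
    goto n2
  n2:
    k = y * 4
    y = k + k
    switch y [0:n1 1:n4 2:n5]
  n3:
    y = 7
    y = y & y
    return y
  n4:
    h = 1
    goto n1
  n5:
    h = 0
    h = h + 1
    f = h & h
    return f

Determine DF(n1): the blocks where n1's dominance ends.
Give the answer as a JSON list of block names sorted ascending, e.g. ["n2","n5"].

Answer: ["n1"]

Analysis:
idom tree: n1←n0 n2←n1 n3←n0 n4←n2 n5←n2
Join-block Dom:
  n1: preds {n0,n2,n4}: {n0} ∩ {n0,n1,n2} ∩ {n0,n1,n2,n4} = {n0}; idom=n0

DF derivation:
  join n1 pred n0: · stop@n0
  join n1 pred n2: n2→n1 stop@n0
  join n1 pred n4: n4→n2→n1 stop@n0
  n0 → ∅
  n1 → {n1}
  n2 → {n1}
  n3 → ∅
  n4 → {n1}
  n5 → ∅

DF(n1) = ["n1"]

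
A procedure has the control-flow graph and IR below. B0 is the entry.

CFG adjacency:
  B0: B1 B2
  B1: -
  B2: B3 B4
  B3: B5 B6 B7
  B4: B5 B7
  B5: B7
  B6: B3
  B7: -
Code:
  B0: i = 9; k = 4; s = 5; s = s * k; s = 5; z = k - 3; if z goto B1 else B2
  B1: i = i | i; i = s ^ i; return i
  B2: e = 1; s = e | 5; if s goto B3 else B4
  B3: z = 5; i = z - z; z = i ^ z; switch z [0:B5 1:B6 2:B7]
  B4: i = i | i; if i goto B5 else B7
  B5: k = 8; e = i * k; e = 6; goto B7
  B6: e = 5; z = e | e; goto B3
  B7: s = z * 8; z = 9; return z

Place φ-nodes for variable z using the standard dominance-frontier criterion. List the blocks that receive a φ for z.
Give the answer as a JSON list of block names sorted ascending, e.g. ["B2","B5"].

idom tree: B1←B0 B2←B0 B3←B2 B4←B2 B5←B2 B6←B3 B7←B2
Dom at joins:
  B3: preds {B2,B6}: {B0,B2} ∩ {B0,B2,B3,B6} = {B0,B2}; idom=B2
  B5: preds {B3,B4}: {B0,B2,B3} ∩ {B0,B2,B4} = {B0,B2}; idom=B2
  B7: preds {B3,B4,B5}: {B0,B2,B3} ∩ {B0,B2,B4} ∩ {B0,B2,B5} = {B0,B2}; idom=B2

Frontier:
  B3←B2: walk · to B2
  B3←B6: walk B6→B3 to B2
  B5←B3: walk B3 to B2
  B5←B4: walk B4 to B2
  B7←B3: walk B3 to B2
  B7←B4: walk B4 to B2
  B7←B5: walk B5 to B2
  B0 → ∅
  B1 → ∅
  B2 → ∅
  B3 → {B3,B5,B7}
  B4 → {B5,B7}
  B5 → {B7}
  B6 → {B3}
  B7 → ∅

φ for z: defs {B0,B3,B6,B7}
  DF⁺ = {B3,B5,B7}

Answer: ["B3", "B5", "B7"]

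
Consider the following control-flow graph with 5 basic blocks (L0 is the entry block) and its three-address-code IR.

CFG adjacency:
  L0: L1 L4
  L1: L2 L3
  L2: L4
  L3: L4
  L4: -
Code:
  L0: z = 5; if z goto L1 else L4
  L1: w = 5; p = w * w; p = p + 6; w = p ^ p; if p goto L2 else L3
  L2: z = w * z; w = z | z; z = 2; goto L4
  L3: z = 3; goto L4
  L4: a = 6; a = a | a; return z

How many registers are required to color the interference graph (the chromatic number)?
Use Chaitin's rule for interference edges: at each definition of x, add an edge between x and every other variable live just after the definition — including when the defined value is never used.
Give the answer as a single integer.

Answer: 3

Working:
def/use:
  L0: def={z} ue=∅
  L1: def={p,w} ue=∅
  L2: def={w,z} ue={w,z}
  L3: def={z} ue=∅
  L4: def={a} ue={z}

Live sets:
  L0 li=∅ lo={z}
  L1 li={z} lo={w,z}
  L2 li={w,z} lo={z}
  L3 li=∅ lo={z}
  L4 li={z} lo=∅

Interference:
  a↔{z}
  p↔{w,z}
  w↔{p,z}
  z↔{a,p,w}

Colouring:
  clique {p,w,z} ⇒ need ≥ 3
  assign a→r1 p→r1 w→r2 z→r0 — no edge inside a register ⇒ χ ≤ 3
  χ = 3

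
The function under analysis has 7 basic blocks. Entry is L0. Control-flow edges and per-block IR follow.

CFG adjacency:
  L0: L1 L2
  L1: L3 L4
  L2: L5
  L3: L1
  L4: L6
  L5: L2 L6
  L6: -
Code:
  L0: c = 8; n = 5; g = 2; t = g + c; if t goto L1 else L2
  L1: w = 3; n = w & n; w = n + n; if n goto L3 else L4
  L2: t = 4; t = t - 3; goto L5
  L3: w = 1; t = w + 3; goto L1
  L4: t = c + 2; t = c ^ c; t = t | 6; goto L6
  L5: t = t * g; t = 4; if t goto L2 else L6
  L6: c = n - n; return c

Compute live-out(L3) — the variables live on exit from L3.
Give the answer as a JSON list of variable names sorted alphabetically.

Block summaries:
  L0 def {c,g,n,t} use ∅
  L1 def {n,w} use {n}
  L2 def {t} use ∅
  L3 def {t,w} use ∅
  L4 def {t} use {c}
  L5 def {t} use {g,t}
  L6 def {c} use {n}

Backward fixpoint:
  L0 li=∅ lo={c,g,n}
  L1 li={c,n} lo={c,n}
  L2 li={g,n} lo={g,n,t}
  L3 li={c,n} lo={c,n}
  L4 li={c,n} lo={n}
  L5 li={g,n,t} lo={g,n}
  L6 li={n} lo=∅

live-out(L3) = ["c", "n"]

Answer: ["c", "n"]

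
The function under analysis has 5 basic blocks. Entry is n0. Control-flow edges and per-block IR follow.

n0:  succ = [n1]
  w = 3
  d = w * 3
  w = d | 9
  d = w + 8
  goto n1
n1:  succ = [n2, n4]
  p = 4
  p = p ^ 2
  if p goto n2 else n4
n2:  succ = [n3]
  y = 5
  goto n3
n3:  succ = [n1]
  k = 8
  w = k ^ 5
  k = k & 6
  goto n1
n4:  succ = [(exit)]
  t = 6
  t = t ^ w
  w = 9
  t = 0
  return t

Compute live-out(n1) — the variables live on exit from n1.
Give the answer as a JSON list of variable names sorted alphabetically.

Answer: ["w"]

Derivation:
Block summaries:
  n0: {d,w} / ∅
  n1: {p} / ∅
  n2: {y} / ∅
  n3: {k,w} / ∅
  n4: {t,w} / {w}

Live sets:
  n0 li=∅ lo={w}
  n1 li={w} lo={w}
  n2 li=∅ lo=∅
  n3 li=∅ lo={w}
  n4 li={w} lo=∅

live-out(n1) = ["w"]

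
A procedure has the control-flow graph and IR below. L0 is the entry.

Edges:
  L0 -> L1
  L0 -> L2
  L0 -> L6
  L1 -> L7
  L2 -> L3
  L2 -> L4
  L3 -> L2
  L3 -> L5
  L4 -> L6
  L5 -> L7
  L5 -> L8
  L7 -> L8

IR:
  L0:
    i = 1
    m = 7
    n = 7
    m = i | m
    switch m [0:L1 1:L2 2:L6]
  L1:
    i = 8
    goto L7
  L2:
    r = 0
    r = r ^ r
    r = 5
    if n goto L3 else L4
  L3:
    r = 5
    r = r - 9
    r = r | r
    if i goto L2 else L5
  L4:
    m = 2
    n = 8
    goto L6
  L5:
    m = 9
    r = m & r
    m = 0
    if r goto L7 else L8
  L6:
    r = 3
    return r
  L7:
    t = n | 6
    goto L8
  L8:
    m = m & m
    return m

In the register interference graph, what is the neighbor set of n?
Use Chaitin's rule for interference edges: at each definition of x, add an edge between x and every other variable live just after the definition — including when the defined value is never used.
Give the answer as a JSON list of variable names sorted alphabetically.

Per-block:
  L0 def {i,m,n} use ∅
  L1 def {i} use ∅
  L2 def {r} use {n}
  L3 def {r} use {i}
  L4 def {m,n} use ∅
  L5 def {m,r} use {r}
  L6 def {r} use ∅
  L7 def {t} use {n}
  L8 def {m} use {m}

Live sets:
  L0 li=∅ lo={i,m,n}
  L1 li={m,n} lo={m,n}
  L2 li={i,n} lo={i,n}
  L3 li={i,n} lo={i,n,r}
  L4 li=∅ lo=∅
  L5 li={n,r} lo={m,n}
  L6 li=∅ lo=∅
  L7 li={m,n} lo={m}
  L8 li={m} lo=∅

Interference:
  i↔{m,n,r}
  m↔{i,n,r,t}
  n↔{i,m,r}
  r↔{i,m,n}
  t↔{m}

N(n) = ["i", "m", "r"]

Answer: ["i", "m", "r"]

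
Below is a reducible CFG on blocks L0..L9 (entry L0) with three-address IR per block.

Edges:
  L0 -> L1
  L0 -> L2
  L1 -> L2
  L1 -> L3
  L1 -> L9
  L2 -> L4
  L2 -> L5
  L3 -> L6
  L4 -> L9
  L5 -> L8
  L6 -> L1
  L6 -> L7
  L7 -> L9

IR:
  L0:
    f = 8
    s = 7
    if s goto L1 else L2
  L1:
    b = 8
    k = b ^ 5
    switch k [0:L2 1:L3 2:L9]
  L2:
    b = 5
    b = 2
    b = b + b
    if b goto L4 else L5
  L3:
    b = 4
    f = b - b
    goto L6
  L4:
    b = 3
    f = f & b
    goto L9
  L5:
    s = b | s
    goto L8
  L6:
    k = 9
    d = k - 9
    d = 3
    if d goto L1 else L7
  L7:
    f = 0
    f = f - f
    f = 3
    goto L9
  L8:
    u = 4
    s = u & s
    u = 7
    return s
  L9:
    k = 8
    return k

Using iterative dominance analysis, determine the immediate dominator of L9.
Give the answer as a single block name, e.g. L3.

Answer: L0

Derivation:
idom tree: L1←L0 L2←L0 L3←L1 L4←L2 L5←L2 L6←L3 L7←L6 L8←L5 L9←L0
Dom at joins:
  L1: preds {L0,L6}: {L0} ∩ {L0,L1,L3,L6} = {L0}; idom=L0
  L2: preds {L0,L1}: {L0} ∩ {L0,L1} = {L0}; idom=L0
  L9: preds {L1,L4,L7}: {L0,L1} ∩ {L0,L2,L4} ∩ {L0,L1,L3,L6,L7} = {L0}; idom=L0

idom(L9) = L0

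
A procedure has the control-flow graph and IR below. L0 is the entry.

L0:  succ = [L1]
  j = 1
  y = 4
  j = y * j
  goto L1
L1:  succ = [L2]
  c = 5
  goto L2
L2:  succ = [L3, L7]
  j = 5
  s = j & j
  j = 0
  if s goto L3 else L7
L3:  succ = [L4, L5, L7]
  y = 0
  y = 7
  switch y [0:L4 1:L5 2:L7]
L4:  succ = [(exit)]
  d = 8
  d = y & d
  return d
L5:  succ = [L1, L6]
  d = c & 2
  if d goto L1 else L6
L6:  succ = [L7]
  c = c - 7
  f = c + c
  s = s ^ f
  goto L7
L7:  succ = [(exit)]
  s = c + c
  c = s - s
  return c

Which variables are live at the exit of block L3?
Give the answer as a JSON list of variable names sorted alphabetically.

Answer: ["c", "s", "y"]

Derivation:
def/use:
  L0: def={j,y} ue=∅
  L1: def={c} ue=∅
  L2: def={j,s} ue=∅
  L3: def={y} ue=∅
  L4: def={d} ue={y}
  L5: def={d} ue={c}
  L6: def={c,f,s} ue={c,s}
  L7: def={c,s} ue={c}

Live sets:
  live L0: ∅→∅
  live L1: ∅→{c}
  live L2: {c}→{c,s}
  live L3: {c,s}→{c,s,y}
  live L4: {y}→∅
  live L5: {c,s}→{c,s}
  live L6: {c,s}→{c}
  live L7: {c}→∅

live-out(L3) = ["c", "s", "y"]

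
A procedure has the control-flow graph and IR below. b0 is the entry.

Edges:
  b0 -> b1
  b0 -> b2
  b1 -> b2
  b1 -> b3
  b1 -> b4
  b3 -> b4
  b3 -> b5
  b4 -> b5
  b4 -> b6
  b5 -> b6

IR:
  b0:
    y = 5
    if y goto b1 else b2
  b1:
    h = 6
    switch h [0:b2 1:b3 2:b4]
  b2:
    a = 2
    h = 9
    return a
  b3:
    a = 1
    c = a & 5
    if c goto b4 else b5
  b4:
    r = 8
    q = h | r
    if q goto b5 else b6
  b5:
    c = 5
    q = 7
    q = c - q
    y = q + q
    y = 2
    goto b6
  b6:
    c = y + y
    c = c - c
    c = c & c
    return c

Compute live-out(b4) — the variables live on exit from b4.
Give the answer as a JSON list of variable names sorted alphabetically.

Answer: ["y"]

Working:
Per-block:
  b0 def {y} use ∅
  b1 def {h} use ∅
  b2 def {a,h} use ∅
  b3 def {a,c} use ∅
  b4 def {q,r} use {h}
  b5 def {c,q,y} use ∅
  b6 def {c} use {y}

Live sets:
  live b0: ∅→{y}
  live b1: {y}→{h,y}
  live b2: ∅→∅
  live b3: {h,y}→{h,y}
  live b4: {h,y}→{y}
  live b5: ∅→{y}
  live b6: {y}→∅

live-out(b4) = ["y"]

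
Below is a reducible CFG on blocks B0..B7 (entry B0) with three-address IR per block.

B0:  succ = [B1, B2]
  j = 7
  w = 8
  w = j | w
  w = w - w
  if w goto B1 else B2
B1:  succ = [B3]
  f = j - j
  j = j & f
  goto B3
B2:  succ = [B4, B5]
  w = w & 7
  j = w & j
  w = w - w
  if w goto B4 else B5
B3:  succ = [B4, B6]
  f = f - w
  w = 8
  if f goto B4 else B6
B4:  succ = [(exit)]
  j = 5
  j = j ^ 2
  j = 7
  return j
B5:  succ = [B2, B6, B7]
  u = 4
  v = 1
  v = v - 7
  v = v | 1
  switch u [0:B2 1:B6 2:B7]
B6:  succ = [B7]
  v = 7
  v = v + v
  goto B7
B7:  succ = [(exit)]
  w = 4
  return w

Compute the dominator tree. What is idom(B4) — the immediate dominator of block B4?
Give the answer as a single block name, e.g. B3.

Answer: B0

Analysis:
idom tree: B1←B0 B2←B0 B3←B1 B4←B0 B5←B2 B6←B0 B7←B0
Dom at joins:
  B2: preds {B0,B5}: {B0} ∩ {B0,B2,B5} = {B0}; idom=B0
  B4: preds {B2,B3}: {B0,B2} ∩ {B0,B1,B3} = {B0}; idom=B0
  B6: preds {B3,B5}: {B0,B1,B3} ∩ {B0,B2,B5} = {B0}; idom=B0
  B7: preds {B5,B6}: {B0,B2,B5} ∩ {B0,B6} = {B0}; idom=B0

idom(B4) = B0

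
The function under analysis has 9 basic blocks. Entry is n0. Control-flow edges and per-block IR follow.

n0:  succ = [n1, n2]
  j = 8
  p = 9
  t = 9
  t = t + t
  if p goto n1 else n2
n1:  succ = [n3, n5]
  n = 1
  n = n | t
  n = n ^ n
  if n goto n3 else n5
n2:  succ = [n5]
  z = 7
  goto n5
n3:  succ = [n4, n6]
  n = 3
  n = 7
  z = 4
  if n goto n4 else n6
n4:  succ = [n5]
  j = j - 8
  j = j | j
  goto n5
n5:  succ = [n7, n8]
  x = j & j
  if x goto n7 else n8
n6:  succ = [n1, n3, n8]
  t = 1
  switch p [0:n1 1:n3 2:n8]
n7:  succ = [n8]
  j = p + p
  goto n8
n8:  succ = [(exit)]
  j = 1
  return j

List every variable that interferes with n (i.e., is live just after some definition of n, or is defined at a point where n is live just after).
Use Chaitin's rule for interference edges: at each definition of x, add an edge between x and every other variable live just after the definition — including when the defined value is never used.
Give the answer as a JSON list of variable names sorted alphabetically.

Answer: ["j", "p", "t", "z"]

Analysis:
Block summaries:
  n0: {j,p,t} / ∅
  n1: {n} / {t}
  n2: {z} / ∅
  n3: {n,z} / ∅
  n4: {j} / {j}
  n5: {x} / {j}
  n6: {t} / {p}
  n7: {j} / {p}
  n8: {j} / ∅

Backward fixpoint:
  live n0: ∅→{j,p,t}
  live n1: {j,p,t}→{j,p}
  live n2: {j,p}→{j,p}
  live n3: {j,p}→{j,p}
  live n4: {j,p}→{j,p}
  live n5: {j,p}→{p}
  live n6: {j,p}→{j,p,t}
  live n7: {p}→∅
  live n8: ∅→∅

Conflict graph:
  j: {n,p,t,z}
  n: {j,p,t,z}
  p: {j,n,t,x,z}
  t: {j,n,p}
  x: {p}
  z: {j,n,p}

N(n) = ["j", "p", "t", "z"]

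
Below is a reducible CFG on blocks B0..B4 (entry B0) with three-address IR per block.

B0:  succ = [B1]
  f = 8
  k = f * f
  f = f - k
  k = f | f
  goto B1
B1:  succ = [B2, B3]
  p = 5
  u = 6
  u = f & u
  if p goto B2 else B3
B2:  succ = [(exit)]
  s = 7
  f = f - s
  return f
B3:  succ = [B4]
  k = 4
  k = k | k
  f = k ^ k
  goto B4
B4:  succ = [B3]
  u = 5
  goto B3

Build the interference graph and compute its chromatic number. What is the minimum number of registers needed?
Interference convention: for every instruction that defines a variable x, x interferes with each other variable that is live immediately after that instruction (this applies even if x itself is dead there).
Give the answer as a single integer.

Per-block:
  B0: def={f,k} ue=∅
  B1: def={p,u} ue={f}
  B2: def={f,s} ue={f}
  B3: def={f,k} ue=∅
  B4: def={u} ue=∅

Backward fixpoint:
  live B0: ∅→{f}
  live B1: {f}→{f}
  live B2: {f}→∅
  live B3: ∅→∅
  live B4: ∅→∅

Conflict graph:
  f: {k,p,s,u}
  k: {f}
  p: {f,u}
  s: {f}
  u: {f,p}

Colouring:
  {f,p,u} pairwise interfere (3-clique) ⇒ χ ≥ 3
  3-colouring: c0={f}  c1={k,p,s}  c2={u}
  χ = 3

Answer: 3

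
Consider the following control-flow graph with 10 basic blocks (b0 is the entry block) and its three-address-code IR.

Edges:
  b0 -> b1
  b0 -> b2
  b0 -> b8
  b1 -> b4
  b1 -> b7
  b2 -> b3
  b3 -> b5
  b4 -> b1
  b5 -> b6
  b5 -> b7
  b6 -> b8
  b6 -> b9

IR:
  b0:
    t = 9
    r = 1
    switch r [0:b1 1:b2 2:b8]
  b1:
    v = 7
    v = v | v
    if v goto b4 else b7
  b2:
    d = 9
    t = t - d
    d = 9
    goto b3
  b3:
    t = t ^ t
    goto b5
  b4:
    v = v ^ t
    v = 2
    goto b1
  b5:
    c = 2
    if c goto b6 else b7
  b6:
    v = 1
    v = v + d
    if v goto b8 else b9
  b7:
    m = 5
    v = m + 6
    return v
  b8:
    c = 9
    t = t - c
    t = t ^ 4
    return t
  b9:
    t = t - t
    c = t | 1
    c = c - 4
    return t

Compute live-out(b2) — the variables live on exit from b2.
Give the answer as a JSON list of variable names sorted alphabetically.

Block summaries:
  b0: {r,t} / ∅
  b1: {v} / ∅
  b2: {d,t} / {t}
  b3: {t} / {t}
  b4: {v} / {t,v}
  b5: {c} / ∅
  b6: {v} / {d}
  b7: {m,v} / ∅
  b8: {c,t} / {t}
  b9: {c,t} / {t}

Backward fixpoint:
  live b0: ∅→{t}
  live b1: {t}→{t,v}
  live b2: {t}→{d,t}
  live b3: {d,t}→{d,t}
  live b4: {t,v}→{t}
  live b5: {d,t}→{d,t}
  live b6: {d,t}→{t}
  live b7: ∅→∅
  live b8: {t}→∅
  live b9: {t}→∅

live-out(b2) = ["d", "t"]

Answer: ["d", "t"]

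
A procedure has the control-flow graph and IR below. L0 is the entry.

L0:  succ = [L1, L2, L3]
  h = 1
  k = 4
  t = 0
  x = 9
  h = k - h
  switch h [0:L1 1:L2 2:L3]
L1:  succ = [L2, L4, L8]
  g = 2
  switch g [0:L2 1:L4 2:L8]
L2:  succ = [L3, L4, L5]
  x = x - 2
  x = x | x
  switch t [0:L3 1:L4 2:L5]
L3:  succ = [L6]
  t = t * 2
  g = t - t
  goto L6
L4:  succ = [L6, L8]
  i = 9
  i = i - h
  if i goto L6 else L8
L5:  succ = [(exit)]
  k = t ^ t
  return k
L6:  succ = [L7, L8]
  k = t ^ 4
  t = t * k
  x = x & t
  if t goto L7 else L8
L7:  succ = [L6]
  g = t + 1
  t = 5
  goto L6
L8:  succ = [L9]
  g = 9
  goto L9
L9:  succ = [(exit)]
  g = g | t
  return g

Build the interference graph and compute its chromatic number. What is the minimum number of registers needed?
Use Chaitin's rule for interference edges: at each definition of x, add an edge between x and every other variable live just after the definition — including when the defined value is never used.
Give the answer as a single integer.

def/use:
  L0: def={h,k,t,x} ue=∅
  L1: def={g} ue=∅
  L2: def={x} ue={t,x}
  L3: def={g,t} ue={t}
  L4: def={i} ue={h}
  L5: def={k} ue={t}
  L6: def={k,t,x} ue={t,x}
  L7: def={g,t} ue={t}
  L8: def={g} ue=∅
  L9: def={g} ue={g,t}

Live sets:
  live L0: ∅→{h,t,x}
  live L1: {h,t,x}→{h,t,x}
  live L2: {h,t,x}→{h,t,x}
  live L3: {t,x}→{t,x}
  live L4: {h,t,x}→{t,x}
  live L5: {t}→∅
  live L6: {t,x}→{t,x}
  live L7: {t,x}→{t,x}
  live L8: {t}→{g,t}
  live L9: {g,t}→∅

Conflict graph:
  g: {h,t,x}
  h: {g,i,k,t,x}
  i: {h,t,x}
  k: {h,t,x}
  t: {g,h,i,k,x}
  x: {g,h,i,k,t}

Chromatic number:
  {g,h,t,x} pairwise interfere (4-clique) ⇒ χ ≥ 4
  assign g→r3 h→r0 i→r3 k→r3 t→r1 x→r2 — no edge inside a register ⇒ χ ≤ 4
  χ = 4

Answer: 4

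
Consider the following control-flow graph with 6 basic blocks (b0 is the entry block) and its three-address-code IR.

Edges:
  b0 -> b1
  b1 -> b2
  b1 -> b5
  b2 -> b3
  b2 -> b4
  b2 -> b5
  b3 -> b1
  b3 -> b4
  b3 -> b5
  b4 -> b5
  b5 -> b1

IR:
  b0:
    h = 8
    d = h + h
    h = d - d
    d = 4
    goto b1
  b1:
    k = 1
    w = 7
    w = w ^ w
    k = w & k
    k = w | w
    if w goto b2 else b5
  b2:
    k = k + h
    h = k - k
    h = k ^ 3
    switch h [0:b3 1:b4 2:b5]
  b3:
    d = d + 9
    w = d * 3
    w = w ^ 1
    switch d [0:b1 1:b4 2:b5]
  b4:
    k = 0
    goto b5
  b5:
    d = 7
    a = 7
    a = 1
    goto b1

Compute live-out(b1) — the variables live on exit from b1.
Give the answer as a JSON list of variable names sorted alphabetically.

Block summaries:
  b0: def={d,h} ue=∅
  b1: def={k,w} ue=∅
  b2: def={h,k} ue={h,k}
  b3: def={d,w} ue={d}
  b4: def={k} ue=∅
  b5: def={a,d} ue=∅

Live sets:
  b0: in=∅ out={d,h}
  b1: in={d,h} out={d,h,k}
  b2: in={d,h,k} out={d,h}
  b3: in={d,h} out={d,h}
  b4: in={h} out={h}
  b5: in={h} out={d,h}

live-out(b1) = ["d", "h", "k"]

Answer: ["d", "h", "k"]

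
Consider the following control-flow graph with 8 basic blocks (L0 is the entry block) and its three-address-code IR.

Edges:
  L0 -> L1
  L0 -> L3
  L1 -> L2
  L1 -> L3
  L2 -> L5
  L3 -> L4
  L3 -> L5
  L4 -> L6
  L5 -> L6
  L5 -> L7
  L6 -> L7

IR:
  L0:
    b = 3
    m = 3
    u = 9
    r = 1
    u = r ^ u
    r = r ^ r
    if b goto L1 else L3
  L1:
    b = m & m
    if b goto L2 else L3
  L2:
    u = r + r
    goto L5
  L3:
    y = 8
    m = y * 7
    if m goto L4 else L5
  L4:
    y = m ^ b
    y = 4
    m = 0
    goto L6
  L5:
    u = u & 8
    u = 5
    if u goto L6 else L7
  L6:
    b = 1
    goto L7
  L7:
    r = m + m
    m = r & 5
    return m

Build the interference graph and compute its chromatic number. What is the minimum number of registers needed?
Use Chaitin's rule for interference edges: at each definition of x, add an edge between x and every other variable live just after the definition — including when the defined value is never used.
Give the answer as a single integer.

Answer: 4

Derivation:
Block summaries:
  L0 def {b,m,r,u} use ∅
  L1 def {b} use {m}
  L2 def {u} use {r}
  L3 def {m,y} use ∅
  L4 def {m,y} use {b,m}
  L5 def {u} use {u}
  L6 def {b} use ∅
  L7 def {m,r} use {m}

Liveness:
  live L0: ∅→{b,m,r,u}
  live L1: {m,r,u}→{b,m,r,u}
  live L2: {m,r}→{m,u}
  live L3: {b,u}→{b,m,u}
  live L4: {b,m}→{m}
  live L5: {m,u}→{m}
  live L6: {m}→{m}
  live L7: {m}→∅

Interfere edges:
  b: {m,r,u,y}
  m: {b,r,u}
  r: {b,m,u}
  u: {b,m,r,y}
  y: {b,u}

Registers:
  lower bound: {b,m,r,u} mutually conflict ⇒ χ ≥ 4
  assign b→r0 m→r2 r→r3 u→r1 y→r2 — no edge inside a register ⇒ χ ≤ 4
  χ = 4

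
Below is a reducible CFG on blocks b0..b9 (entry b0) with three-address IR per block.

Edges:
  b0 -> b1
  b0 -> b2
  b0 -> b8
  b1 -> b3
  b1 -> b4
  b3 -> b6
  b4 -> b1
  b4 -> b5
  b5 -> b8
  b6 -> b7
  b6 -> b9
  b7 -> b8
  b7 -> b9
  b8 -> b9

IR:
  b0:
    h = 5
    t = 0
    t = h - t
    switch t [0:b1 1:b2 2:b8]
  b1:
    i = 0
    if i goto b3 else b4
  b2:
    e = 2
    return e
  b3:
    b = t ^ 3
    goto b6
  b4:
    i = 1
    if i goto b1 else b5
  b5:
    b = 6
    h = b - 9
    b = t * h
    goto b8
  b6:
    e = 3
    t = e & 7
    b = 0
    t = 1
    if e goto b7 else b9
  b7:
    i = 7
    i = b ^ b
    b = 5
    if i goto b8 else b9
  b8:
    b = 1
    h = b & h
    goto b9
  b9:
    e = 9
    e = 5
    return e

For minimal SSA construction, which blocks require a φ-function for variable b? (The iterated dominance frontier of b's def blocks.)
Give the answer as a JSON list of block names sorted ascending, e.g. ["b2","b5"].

idom tree: b1←b0 b2←b0 b3←b1 b4←b1 b5←b4 b6←b3 b7←b6 b8←b0 b9←b0
Dom∩ at merges:
  b1: preds {b0,b4}: {b0} ∩ {b0,b1,b4} = {b0}; idom=b0
  b8: preds {b0,b5,b7}: {b0} ∩ {b0,b1,b4,b5} ∩ {b0,b1,b3,b6,b7} = {b0}; idom=b0
  b9: preds {b6,b7,b8}: {b0,b1,b3,b6} ∩ {b0,b1,b3,b6,b7} ∩ {b0,b8} = {b0}; idom=b0

DF walk-up:
  b1←b0: walk · to b0
  b1←b4: walk b4→b1 to b0
  b8←b0: walk · to b0
  b8←b5: walk b5→b4→b1 to b0
  b8←b7: walk b7→b6→b3→b1 to b0
  b9←b6: walk b6→b3→b1 to b0
  b9←b7: walk b7→b6→b3→b1 to b0
  b9←b8: walk b8 to b0
  DF(b0)=∅
  DF(b1)={b1,b8,b9}
  DF(b2)=∅
  DF(b3)={b8,b9}
  DF(b4)={b1,b8}
  DF(b5)={b8}
  DF(b6)={b8,b9}
  DF(b7)={b8,b9}
  DF(b8)={b9}
  DF(b9)=∅

φ for b: defs {b3,b5,b6,b7,b8}
  DF⁺ = {b8,b9}

Answer: ["b8", "b9"]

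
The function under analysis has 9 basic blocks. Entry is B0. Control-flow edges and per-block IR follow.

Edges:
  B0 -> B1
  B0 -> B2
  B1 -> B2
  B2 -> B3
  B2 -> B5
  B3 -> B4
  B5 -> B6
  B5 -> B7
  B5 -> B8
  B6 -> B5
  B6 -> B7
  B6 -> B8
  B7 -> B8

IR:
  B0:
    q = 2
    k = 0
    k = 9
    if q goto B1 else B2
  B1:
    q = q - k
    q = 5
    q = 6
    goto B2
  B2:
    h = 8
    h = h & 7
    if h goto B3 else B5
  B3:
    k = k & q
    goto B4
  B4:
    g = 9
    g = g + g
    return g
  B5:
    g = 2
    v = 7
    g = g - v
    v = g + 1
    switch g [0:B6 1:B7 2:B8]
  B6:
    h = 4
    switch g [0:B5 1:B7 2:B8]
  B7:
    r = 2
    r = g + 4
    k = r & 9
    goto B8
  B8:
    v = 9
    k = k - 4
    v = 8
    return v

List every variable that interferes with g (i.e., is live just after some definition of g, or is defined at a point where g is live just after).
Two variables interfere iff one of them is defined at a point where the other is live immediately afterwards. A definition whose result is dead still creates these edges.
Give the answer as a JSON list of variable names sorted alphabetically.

Per-block:
  B0: {k,q} / ∅
  B1: {q} / {k,q}
  B2: {h} / ∅
  B3: {k} / {k,q}
  B4: {g} / ∅
  B5: {g,v} / ∅
  B6: {h} / {g}
  B7: {k,r} / {g}
  B8: {k,v} / {k}

Backward fixpoint:
  live B0: ∅→{k,q}
  live B1: {k,q}→{k,q}
  live B2: {k,q}→{k,q}
  live B3: {k,q}→∅
  live B4: ∅→∅
  live B5: {k}→{g,k}
  live B6: {g,k}→{g,k}
  live B7: {g}→{k}
  live B8: {k}→∅

Interference:
  g: {h,k,r,v}
  h: {g,k,q}
  k: {g,h,q,v}
  q: {h,k}
  r: {g}
  v: {g,k}

N(g) = ["h", "k", "r", "v"]

Answer: ["h", "k", "r", "v"]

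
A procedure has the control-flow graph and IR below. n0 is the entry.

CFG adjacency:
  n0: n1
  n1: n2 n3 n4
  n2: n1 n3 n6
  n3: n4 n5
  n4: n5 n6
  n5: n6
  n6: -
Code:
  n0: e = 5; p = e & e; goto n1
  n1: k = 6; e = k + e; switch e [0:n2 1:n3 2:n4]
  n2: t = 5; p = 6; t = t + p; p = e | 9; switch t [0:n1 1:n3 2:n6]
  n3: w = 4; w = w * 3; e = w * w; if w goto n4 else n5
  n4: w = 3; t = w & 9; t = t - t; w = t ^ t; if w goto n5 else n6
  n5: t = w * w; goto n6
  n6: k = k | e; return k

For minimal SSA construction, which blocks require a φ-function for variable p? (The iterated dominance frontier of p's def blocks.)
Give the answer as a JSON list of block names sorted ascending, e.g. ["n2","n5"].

Answer: ["n1", "n3", "n4", "n5", "n6"]

Analysis:
idom tree: n1←n0 n2←n1 n3←n1 n4←n1 n5←n1 n6←n1
Join-block Dom:
  n1: preds {n0,n2}: {n0} ∩ {n0,n1,n2} = {n0}; idom=n0
  n3: preds {n1,n2}: {n0,n1} ∩ {n0,n1,n2} = {n0,n1}; idom=n1
  n4: preds {n1,n3}: {n0,n1} ∩ {n0,n1,n3} = {n0,n1}; idom=n1
  n5: preds {n3,n4}: {n0,n1,n3} ∩ {n0,n1,n4} = {n0,n1}; idom=n1
  n6: preds {n2,n4,n5}: {n0,n1,n2} ∩ {n0,n1,n4} ∩ {n0,n1,n5} = {n0,n1}; idom=n1

DF derivation:
  n1←n0: walk · to n0
  n1←n2: walk n2→n1 to n0
  n3←n1: walk · to n1
  n3←n2: walk n2 to n1
  n4←n1: walk · to n1
  n4←n3: walk n3 to n1
  n5←n3: walk n3 to n1
  n5←n4: walk n4 to n1
  n6←n2: walk n2 to n1
  n6←n4: walk n4 to n1
  n6←n5: walk n5 to n1
  DF(n0)=∅
  DF(n1)={n1}
  DF(n2)={n1,n3,n6}
  DF(n3)={n4,n5}
  DF(n4)={n5,n6}
  DF(n5)={n6}
  DF(n6)=∅

φ for p: defs {n0,n2}
  DF⁺ = {n1,n3,n4,n5,n6}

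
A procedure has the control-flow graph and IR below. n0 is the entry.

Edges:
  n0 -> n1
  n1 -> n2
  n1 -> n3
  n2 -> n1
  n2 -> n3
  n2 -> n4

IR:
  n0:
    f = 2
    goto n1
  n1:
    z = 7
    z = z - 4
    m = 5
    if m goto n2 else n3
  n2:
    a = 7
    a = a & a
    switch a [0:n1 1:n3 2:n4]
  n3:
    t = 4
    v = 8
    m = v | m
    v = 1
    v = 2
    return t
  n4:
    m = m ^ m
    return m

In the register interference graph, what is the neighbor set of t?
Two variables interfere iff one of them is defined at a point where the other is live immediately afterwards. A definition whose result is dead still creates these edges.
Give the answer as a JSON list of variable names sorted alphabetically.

Answer: ["m", "v"]

Derivation:
Per-block:
  n0 def {f} use ∅
  n1 def {m,z} use ∅
  n2 def {a} use ∅
  n3 def {m,t,v} use {m}
  n4 def {m} use {m}

Backward fixpoint:
  n0 li=∅ lo=∅
  n1 li=∅ lo={m}
  n2 li={m} lo={m}
  n3 li={m} lo=∅
  n4 li={m} lo=∅

Conflict graph:
  a: {m}
  f: ∅
  m: {a,t,v}
  t: {m,v}
  v: {m,t}
  z: ∅

N(t) = ["m", "v"]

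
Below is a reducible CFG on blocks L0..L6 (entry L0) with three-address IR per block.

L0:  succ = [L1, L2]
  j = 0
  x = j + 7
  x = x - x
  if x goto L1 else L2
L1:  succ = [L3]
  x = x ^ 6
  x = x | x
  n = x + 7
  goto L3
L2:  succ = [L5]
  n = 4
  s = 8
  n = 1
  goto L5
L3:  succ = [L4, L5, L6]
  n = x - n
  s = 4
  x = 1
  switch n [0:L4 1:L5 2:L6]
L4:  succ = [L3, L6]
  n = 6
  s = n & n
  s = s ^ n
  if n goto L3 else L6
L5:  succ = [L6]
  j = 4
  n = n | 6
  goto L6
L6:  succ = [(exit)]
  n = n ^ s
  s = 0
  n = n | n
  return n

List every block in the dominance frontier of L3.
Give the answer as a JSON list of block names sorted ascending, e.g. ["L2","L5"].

idom tree: L1←L0 L2←L0 L3←L1 L4←L3 L5←L0 L6←L0
Dom at joins:
  L3: preds {L1,L4}: {L0,L1} ∩ {L0,L1,L3,L4} = {L0,L1}; idom=L1
  L5: preds {L2,L3}: {L0,L2} ∩ {L0,L1,L3} = {L0}; idom=L0
  L6: preds {L3,L4,L5}: {L0,L1,L3} ∩ {L0,L1,L3,L4} ∩ {L0,L5} = {L0}; idom=L0

DF derivation:
  join L3 pred L1: · stop@L1
  join L3 pred L4: L4→L3 stop@L1
  join L5 pred L2: L2 stop@L0
  join L5 pred L3: L3→L1 stop@L0
  join L6 pred L3: L3→L1 stop@L0
  join L6 pred L4: L4→L3→L1 stop@L0
  join L6 pred L5: L5 stop@L0
  L0 → ∅
  L1 → {L5,L6}
  L2 → {L5}
  L3 → {L3,L5,L6}
  L4 → {L3,L6}
  L5 → {L6}
  L6 → ∅

DF(L3) = ["L3", "L5", "L6"]

Answer: ["L3", "L5", "L6"]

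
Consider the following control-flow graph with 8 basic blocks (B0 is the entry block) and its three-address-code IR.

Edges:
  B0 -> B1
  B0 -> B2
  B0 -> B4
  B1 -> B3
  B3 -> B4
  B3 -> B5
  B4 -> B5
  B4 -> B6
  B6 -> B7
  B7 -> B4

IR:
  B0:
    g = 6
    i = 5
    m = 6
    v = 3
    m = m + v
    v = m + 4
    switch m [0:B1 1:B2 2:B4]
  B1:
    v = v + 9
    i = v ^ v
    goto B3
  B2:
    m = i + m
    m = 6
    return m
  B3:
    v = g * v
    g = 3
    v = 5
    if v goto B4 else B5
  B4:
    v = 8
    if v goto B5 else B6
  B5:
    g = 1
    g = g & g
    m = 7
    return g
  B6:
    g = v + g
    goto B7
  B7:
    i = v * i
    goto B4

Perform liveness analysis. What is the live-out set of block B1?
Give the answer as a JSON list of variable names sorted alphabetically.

Per-block:
  B0 def {g,i,m,v} use ∅
  B1 def {i,v} use {v}
  B2 def {m} use {i,m}
  B3 def {g,v} use {g,v}
  B4 def {v} use ∅
  B5 def {g,m} use ∅
  B6 def {g} use {g,v}
  B7 def {i} use {i,v}

Backward fixpoint:
  B0 li=∅ lo={g,i,m,v}
  B1 li={g,v} lo={g,i,v}
  B2 li={i,m} lo=∅
  B3 li={g,i,v} lo={g,i}
  B4 li={g,i} lo={g,i,v}
  B5 li=∅ lo=∅
  B6 li={g,i,v} lo={g,i,v}
  B7 li={g,i,v} lo={g,i}

live-out(B1) = ["g", "i", "v"]

Answer: ["g", "i", "v"]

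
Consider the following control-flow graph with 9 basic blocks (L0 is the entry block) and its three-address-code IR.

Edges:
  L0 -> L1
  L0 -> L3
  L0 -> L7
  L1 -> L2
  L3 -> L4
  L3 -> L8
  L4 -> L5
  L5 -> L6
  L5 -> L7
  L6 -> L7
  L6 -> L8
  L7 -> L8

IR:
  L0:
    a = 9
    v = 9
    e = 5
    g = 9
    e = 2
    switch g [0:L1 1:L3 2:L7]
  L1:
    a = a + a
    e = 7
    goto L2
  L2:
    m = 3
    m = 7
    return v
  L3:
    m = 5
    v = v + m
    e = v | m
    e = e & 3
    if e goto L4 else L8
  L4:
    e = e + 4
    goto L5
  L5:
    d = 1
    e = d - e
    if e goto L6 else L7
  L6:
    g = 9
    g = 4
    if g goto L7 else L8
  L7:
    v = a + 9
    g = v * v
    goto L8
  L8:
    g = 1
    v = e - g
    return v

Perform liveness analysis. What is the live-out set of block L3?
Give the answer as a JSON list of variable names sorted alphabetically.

Per-block:
  L0 def {a,e,g,v} use ∅
  L1 def {a,e} use {a}
  L2 def {m} use {v}
  L3 def {e,m,v} use {v}
  L4 def {e} use {e}
  L5 def {d,e} use {e}
  L6 def {g} use ∅
  L7 def {g,v} use {a}
  L8 def {g,v} use {e}

Backward fixpoint:
  L0 li=∅ lo={a,e,v}
  L1 li={a,v} lo={v}
  L2 li={v} lo=∅
  L3 li={a,v} lo={a,e}
  L4 li={a,e} lo={a,e}
  L5 li={a,e} lo={a,e}
  L6 li={a,e} lo={a,e}
  L7 li={a,e} lo={e}
  L8 li={e} lo=∅

live-out(L3) = ["a", "e"]

Answer: ["a", "e"]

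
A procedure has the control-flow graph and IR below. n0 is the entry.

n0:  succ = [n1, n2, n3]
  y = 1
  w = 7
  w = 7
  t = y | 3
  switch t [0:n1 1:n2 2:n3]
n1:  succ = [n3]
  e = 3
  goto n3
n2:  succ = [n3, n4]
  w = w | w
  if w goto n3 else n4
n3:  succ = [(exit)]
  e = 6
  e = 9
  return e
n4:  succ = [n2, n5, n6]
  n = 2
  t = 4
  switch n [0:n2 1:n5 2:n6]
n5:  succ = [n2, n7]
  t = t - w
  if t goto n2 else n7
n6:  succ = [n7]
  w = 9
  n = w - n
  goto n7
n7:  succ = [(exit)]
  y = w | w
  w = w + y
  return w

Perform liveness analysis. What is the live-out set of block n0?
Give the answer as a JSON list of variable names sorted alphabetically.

Block summaries:
  n0 def {t,w,y} use ∅
  n1 def {e} use ∅
  n2 def {w} use {w}
  n3 def {e} use ∅
  n4 def {n,t} use ∅
  n5 def {t} use {t,w}
  n6 def {n,w} use {n}
  n7 def {w,y} use {w}

Liveness:
  live n0: ∅→{w}
  live n1: ∅→∅
  live n2: {w}→{w}
  live n3: ∅→∅
  live n4: {w}→{n,t,w}
  live n5: {t,w}→{w}
  live n6: {n}→{w}
  live n7: {w}→∅

live-out(n0) = ["w"]

Answer: ["w"]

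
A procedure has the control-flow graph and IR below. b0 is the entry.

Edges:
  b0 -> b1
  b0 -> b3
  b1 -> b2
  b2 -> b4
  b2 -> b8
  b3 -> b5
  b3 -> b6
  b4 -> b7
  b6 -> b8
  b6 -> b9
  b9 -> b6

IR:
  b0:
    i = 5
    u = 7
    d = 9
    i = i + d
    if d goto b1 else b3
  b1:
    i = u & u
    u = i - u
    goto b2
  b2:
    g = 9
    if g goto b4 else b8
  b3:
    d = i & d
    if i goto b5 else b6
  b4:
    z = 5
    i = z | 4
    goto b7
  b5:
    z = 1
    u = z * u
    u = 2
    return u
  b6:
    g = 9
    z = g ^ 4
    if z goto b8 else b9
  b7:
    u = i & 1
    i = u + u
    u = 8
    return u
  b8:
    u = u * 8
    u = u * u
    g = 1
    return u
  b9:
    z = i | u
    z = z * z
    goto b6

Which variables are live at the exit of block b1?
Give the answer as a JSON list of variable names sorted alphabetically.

Answer: ["u"]

Derivation:
def/use:
  b0 def {d,i,u} use ∅
  b1 def {i,u} use {u}
  b2 def {g} use ∅
  b3 def {d} use {d,i}
  b4 def {i,z} use ∅
  b5 def {u,z} use {u}
  b6 def {g,z} use ∅
  b7 def {i,u} use {i}
  b8 def {g,u} use {u}
  b9 def {z} use {i,u}

Liveness:
  b0 li=∅ lo={d,i,u}
  b1 li={u} lo={u}
  b2 li={u} lo={u}
  b3 li={d,i,u} lo={i,u}
  b4 li=∅ lo={i}
  b5 li={u} lo=∅
  b6 li={i,u} lo={i,u}
  b7 li={i} lo=∅
  b8 li={u} lo=∅
  b9 li={i,u} lo={i,u}

live-out(b1) = ["u"]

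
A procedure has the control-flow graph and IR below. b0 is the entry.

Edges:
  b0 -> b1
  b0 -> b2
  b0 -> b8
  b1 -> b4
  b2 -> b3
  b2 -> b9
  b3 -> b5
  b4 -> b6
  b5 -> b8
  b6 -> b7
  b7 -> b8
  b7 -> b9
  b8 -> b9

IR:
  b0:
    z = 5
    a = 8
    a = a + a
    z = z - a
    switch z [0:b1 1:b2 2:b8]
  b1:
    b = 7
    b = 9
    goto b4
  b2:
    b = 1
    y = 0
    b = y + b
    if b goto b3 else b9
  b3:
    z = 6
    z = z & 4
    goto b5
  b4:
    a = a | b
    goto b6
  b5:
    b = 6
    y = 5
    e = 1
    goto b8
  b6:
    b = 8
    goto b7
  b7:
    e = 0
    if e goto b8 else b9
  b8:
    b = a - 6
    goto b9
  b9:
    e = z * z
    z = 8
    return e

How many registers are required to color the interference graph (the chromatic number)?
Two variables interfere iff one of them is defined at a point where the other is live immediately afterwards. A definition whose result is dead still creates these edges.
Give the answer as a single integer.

Block summaries:
  b0: {a,z} / ∅
  b1: {b} / ∅
  b2: {b,y} / ∅
  b3: {z} / ∅
  b4: {a} / {a,b}
  b5: {b,e,y} / ∅
  b6: {b} / ∅
  b7: {e} / ∅
  b8: {b} / {a}
  b9: {e,z} / {z}

Liveness:
  b0: in=∅ out={a,z}
  b1: in={a,z} out={a,b,z}
  b2: in={a,z} out={a,z}
  b3: in={a} out={a,z}
  b4: in={a,b,z} out={a,z}
  b5: in={a,z} out={a,z}
  b6: in={a,z} out={a,z}
  b7: in={a,z} out={a,z}
  b8: in={a,z} out={z}
  b9: in={z} out=∅

Interfere edges:
  a↔{b,e,y,z}
  b↔{a,y,z}
  e↔{a,z}
  y↔{a,b,z}
  z↔{a,b,e,y}

Registers:
  clique {a,b,y,z} ⇒ need ≥ 4
  4-colouring: r0={a}  r1={z}  r2={b,e}  r3={y}
  χ = 4

Answer: 4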